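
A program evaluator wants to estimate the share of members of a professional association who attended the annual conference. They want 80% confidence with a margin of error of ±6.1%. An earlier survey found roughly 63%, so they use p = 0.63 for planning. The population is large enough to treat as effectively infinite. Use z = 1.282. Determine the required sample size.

103

With p = 0.63, p(1−p) = 0.2331.
n = z²·p(1−p)/E² = 1.282² × 0.2331 / 0.061² = 1.6435 × 0.2331 / 0.003721 ≈ 102.96.
Rounding up gives n = 103.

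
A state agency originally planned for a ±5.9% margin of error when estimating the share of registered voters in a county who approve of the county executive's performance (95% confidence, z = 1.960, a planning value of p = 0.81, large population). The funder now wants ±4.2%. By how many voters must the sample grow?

166

At ±5.9%: n = 1.960² × 0.1539 / 0.059² ≈ 169.84 → 170.
At ±4.2%: n = 1.960² × 0.1539 / 0.042² ≈ 335.16 → 336.
Additional respondents: 336 − 170 = 166.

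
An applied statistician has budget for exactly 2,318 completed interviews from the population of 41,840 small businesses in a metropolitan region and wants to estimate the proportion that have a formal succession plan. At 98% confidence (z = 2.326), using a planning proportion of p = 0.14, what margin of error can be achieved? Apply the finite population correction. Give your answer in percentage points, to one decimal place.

1.6

Finite-population factor: (N−n)/(N−1) = (41840−2318)/(41840−1) = 0.9446.
SE(p̂) = √[p(1−p)/n · (N−n)/(N−1)] = √[0.1204/2318 × 0.9446] = 0.00700.
E = z × SE = 2.326 × 0.00700 = 0.01629 ≈ 1.6 percentage points.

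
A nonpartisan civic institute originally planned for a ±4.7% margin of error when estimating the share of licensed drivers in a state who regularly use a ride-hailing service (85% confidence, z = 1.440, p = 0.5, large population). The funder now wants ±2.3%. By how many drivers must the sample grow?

At ±4.7%: n = 1.440² × 0.2500 / 0.047² ≈ 234.68 → 235.
At ±2.3%: n = 1.440² × 0.2500 / 0.023² ≈ 979.96 → 980.
Additional respondents: 980 − 235 = 745.

745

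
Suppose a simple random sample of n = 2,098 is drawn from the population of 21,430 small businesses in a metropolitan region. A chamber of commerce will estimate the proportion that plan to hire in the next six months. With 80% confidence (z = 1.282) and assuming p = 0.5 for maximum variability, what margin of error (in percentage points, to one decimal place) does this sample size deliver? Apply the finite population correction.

Finite-population factor: (N−n)/(N−1) = (21430−2098)/(21430−1) = 0.9021.
SE(p̂) = √[p(1−p)/n · (N−n)/(N−1)] = √[0.2500/2098 × 0.9021] = 0.01037.
E = z × SE = 1.282 × 0.01037 = 0.01329 ≈ 1.3 percentage points.

1.3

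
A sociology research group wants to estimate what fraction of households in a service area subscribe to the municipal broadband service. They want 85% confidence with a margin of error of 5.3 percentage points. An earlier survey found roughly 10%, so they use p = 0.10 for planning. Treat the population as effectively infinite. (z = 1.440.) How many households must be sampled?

With p = 0.10, p(1−p) = 0.0900.
n = z²·p(1−p)/E² = 1.440² × 0.0900 / 0.053² = 2.0736 × 0.0900 / 0.002809 ≈ 66.44.
Rounding up gives n = 67.

67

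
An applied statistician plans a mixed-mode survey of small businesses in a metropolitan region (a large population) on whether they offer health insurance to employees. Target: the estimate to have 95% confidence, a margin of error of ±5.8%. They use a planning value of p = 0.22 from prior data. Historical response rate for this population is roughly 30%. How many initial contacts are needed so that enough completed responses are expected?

For 95% confidence, z = 1.960.
Completed interviews needed: n₀ = 1.960² × 0.1716 / 0.058² ≈ 195.96 → 196.
At a 30% response rate, contacts needed = 196 / 0.30 ≈ 653.33 → 654.

654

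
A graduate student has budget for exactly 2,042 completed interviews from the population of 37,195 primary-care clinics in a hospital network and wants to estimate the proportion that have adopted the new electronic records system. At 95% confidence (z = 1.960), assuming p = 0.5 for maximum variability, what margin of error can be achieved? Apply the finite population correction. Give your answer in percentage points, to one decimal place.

Finite-population factor: (N−n)/(N−1) = (37195−2042)/(37195−1) = 0.9451.
SE(p̂) = √[p(1−p)/n · (N−n)/(N−1)] = √[0.2500/2042 × 0.9451] = 0.01076.
E = z × SE = 1.960 × 0.01076 = 0.02108 ≈ 2.1 percentage points.

2.1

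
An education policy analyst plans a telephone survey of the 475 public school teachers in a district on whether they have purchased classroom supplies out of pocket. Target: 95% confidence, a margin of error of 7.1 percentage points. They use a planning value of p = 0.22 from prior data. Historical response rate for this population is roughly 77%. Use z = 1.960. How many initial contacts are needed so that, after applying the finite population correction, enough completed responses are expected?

Completed interviews needed (unadjusted): n₀ = 1.960² × 0.1716 / 0.071² ≈ 130.77 → 131.
FPC for N = 475: n = 131 / (1 + 130/475) = 131 / 1.2737 ≈ 102.85 → 103.
At a 77% response rate, contacts needed = 103 / 0.77 ≈ 133.77 → 134.

134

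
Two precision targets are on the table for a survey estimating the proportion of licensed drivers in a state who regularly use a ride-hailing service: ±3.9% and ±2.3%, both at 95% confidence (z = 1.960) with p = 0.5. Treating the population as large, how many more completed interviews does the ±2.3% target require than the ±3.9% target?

1184

At ±3.9%: n = 1.960² × 0.2500 / 0.039² ≈ 631.43 → 632.
At ±2.3%: n = 1.960² × 0.2500 / 0.023² ≈ 1815.50 → 1816.
Additional respondents: 1816 − 632 = 1184.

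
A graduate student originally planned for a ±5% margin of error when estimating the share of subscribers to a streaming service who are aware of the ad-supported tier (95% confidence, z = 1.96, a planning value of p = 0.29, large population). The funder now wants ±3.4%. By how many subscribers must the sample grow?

At ±5%: n = 1.96² × 0.2059 / 0.050² ≈ 316.39 → 317.
At ±3.4%: n = 1.96² × 0.2059 / 0.034² ≈ 684.24 → 685.
Additional respondents: 685 − 317 = 368.

368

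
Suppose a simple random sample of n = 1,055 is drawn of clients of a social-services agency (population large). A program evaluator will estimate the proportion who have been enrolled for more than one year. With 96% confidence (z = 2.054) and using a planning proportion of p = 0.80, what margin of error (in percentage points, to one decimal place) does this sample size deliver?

2.5

SE(p̂) = √[p(1−p)/n] = √[0.1600/1055] = 0.01231.
E = z × SE = 2.054 × 0.01231 = 0.02529, or 2.5 percentage points.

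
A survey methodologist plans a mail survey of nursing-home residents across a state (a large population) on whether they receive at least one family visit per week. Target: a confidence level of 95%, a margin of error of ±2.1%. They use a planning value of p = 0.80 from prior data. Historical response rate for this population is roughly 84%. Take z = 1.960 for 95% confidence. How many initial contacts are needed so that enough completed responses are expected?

1660

Completed interviews needed: n₀ = 1.960² × 0.1600 / 0.021² ≈ 1393.78 → 1394.
At an 84% response rate, contacts needed = 1394 / 0.84 ≈ 1659.52 → 1660.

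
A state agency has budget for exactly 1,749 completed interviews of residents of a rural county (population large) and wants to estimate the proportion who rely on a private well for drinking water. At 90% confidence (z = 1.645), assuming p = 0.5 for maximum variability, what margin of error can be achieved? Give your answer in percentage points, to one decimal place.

2.0

SE(p̂) = √[p(1−p)/n] = √[0.2500/1749] = 0.01196.
E = z × SE = 1.645 × 0.01196 = 0.01967, or 2.0 percentage points.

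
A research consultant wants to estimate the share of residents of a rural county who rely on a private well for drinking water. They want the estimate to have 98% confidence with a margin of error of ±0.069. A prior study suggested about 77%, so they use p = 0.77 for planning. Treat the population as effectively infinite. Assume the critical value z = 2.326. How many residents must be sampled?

202

With p = 0.77, p(1−p) = 0.1771.
n = z²·p(1−p)/E² = 2.326² × 0.1771 / 0.069² = 5.4103 × 0.1771 / 0.004761 ≈ 201.25.
Rounding up gives n = 202.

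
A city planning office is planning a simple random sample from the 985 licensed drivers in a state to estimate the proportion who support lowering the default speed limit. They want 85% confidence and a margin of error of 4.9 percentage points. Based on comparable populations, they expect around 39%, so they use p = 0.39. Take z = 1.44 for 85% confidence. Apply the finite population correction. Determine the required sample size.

171

Unadjusted: n₀ = 1.44² × 0.39 × 0.61 / 0.049² ≈ 205.46, so n₀ = 206.
Finite population correction with N = 985: n = n₀ / (1 + (n₀−1)/N) = 206 / (1 + 205/985) = 206 / 1.2081 ≈ 170.51.
Rounding up, n = 171.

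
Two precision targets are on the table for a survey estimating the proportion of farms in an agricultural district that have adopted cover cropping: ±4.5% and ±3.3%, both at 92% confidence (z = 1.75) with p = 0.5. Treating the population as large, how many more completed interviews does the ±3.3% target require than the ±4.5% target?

325

At ±4.5%: n = 1.75² × 0.2500 / 0.045² ≈ 378.09 → 379.
At ±3.3%: n = 1.75² × 0.2500 / 0.033² ≈ 703.05 → 704.
Additional respondents: 704 − 379 = 325.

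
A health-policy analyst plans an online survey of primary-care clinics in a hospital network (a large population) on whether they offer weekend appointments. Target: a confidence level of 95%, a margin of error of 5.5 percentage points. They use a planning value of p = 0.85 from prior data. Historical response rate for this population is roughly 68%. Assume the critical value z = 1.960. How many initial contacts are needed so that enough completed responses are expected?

Completed interviews needed: n₀ = 1.960² × 0.1275 / 0.055² ≈ 161.92 → 162.
At a 68% response rate, contacts needed = 162 / 0.68 ≈ 238.24 → 239.

239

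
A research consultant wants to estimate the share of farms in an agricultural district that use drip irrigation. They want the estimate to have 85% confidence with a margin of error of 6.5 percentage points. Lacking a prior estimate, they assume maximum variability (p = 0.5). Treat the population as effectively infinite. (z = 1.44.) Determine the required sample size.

With p = 0.5, p(1−p) = 0.25.
n = z²·p(1−p)/E² = 1.44² × 0.2500 / 0.065² = 2.0736 × 0.2500 / 0.004225 ≈ 122.70.
Rounding up gives n = 123.

123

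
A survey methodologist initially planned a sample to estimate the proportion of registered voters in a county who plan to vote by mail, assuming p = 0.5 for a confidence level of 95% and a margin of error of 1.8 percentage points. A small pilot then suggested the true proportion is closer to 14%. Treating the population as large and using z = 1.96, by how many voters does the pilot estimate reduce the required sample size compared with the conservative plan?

Conservative (p = 0.5): n = 1.96² × 0.25 / 0.018² ≈ 2964.20 → 2965.
Using p = 0.14: p(1−p) = 0.1204, so n = 1.96² × 0.1204 / 0.018² ≈ 1427.56 → 1428.
Reduction: 2965 − 1428 = 1537.

1537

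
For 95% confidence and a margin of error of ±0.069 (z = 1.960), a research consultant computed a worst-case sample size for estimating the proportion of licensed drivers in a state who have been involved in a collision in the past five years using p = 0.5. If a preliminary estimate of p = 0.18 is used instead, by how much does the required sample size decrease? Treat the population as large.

Conservative (p = 0.5): n = 1.960² × 0.25 / 0.069² ≈ 201.72 → 202.
Using p = 0.18: p(1−p) = 0.1476, so n = 1.960² × 0.1476 / 0.069² ≈ 119.10 → 120.
Reduction: 202 − 120 = 82.

82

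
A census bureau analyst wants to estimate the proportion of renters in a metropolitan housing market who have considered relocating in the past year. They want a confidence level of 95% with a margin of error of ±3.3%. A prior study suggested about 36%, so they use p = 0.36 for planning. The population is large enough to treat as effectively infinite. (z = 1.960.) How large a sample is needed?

With p = 0.36, p(1−p) = 0.2304.
n = z²·p(1−p)/E² = 1.960² × 0.2304 / 0.033² = 3.8416 × 0.2304 / 0.001089 ≈ 812.77.
Rounding up gives n = 813.

813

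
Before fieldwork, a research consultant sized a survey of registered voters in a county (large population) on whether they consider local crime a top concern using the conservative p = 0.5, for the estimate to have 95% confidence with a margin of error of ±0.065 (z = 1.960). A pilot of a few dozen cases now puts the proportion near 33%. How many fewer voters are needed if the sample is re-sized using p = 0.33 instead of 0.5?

26

Conservative (p = 0.5): n = 1.960² × 0.25 / 0.065² ≈ 227.31 → 228.
Using p = 0.33: p(1−p) = 0.2211, so n = 1.960² × 0.2211 / 0.065² ≈ 201.04 → 202.
Reduction: 228 − 202 = 26.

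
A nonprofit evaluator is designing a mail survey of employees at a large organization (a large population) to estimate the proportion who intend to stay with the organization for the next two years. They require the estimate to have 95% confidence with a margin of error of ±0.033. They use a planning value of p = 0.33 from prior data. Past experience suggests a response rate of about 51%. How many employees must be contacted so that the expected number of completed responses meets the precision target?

1530

For 95% confidence, z = 1.960.
Completed interviews needed: n₀ = 1.960² × 0.2211 / 0.033² ≈ 779.96 → 780.
At a 51% response rate, contacts needed = 780 / 0.51 ≈ 1529.41 → 1530.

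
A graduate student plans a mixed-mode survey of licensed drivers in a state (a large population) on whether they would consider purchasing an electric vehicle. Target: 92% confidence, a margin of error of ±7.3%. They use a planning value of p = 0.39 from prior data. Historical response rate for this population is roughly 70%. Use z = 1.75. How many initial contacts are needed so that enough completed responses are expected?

196

Completed interviews needed: n₀ = 1.75² × 0.2379 / 0.073² ≈ 136.72 → 137.
At a 70% response rate, contacts needed = 137 / 0.70 ≈ 195.71 → 196.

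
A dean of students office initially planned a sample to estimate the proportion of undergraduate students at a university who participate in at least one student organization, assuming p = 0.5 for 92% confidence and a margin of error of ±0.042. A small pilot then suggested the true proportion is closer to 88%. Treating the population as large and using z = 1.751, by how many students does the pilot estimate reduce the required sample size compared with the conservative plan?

251

Conservative (p = 0.5): n = 1.751² × 0.25 / 0.042² ≈ 434.52 → 435.
Using p = 0.88: p(1−p) = 0.1056, so n = 1.751² × 0.1056 / 0.042² ≈ 183.54 → 184.
Reduction: 435 − 184 = 251.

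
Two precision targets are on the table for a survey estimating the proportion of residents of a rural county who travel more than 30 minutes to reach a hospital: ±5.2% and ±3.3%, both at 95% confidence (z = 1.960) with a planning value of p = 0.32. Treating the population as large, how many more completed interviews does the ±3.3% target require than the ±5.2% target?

458

At ±5.2%: n = 1.960² × 0.2176 / 0.052² ≈ 309.15 → 310.
At ±3.3%: n = 1.960² × 0.2176 / 0.033² ≈ 767.61 → 768.
Additional respondents: 768 − 310 = 458.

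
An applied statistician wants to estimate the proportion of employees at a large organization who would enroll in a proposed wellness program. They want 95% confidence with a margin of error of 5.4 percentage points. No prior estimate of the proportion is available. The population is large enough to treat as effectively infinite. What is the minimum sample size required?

330

For 95% confidence, z = 1.960.
With no prior estimate, use p = 0.5, giving p(1−p) = 0.25.
n = z²·p(1−p)/E² = 1.960² × 0.2500 / 0.054² = 3.8416 × 0.2500 / 0.002916 ≈ 329.36.
Rounding up gives n = 330.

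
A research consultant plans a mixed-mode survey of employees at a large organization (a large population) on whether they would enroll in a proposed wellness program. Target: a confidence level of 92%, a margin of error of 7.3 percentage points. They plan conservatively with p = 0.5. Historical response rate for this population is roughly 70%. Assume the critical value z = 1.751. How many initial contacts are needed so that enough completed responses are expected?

206

Completed interviews needed: n₀ = 1.751² × 0.2500 / 0.073² ≈ 143.84 → 144.
At a 70% response rate, contacts needed = 144 / 0.70 ≈ 205.71 → 206.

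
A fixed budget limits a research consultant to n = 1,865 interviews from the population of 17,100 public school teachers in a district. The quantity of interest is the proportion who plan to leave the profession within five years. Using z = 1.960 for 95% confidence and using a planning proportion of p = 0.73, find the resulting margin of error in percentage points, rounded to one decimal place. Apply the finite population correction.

Finite-population factor: (N−n)/(N−1) = (17100−1865)/(17100−1) = 0.8910.
SE(p̂) = √[p(1−p)/n · (N−n)/(N−1)] = √[0.1971/1865 × 0.8910] = 0.00970.
E = z × SE = 1.960 × 0.00970 = 0.01902 ≈ 1.9 percentage points.

1.9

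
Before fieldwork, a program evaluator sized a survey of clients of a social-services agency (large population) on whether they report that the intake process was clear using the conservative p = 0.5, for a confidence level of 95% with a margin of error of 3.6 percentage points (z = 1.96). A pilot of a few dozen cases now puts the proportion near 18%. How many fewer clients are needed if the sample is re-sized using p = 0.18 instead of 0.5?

Conservative (p = 0.5): n = 1.96² × 0.25 / 0.036² ≈ 741.05 → 742.
Using p = 0.18: p(1−p) = 0.1476, so n = 1.96² × 0.1476 / 0.036² ≈ 437.52 → 438.
Reduction: 742 − 438 = 304.

304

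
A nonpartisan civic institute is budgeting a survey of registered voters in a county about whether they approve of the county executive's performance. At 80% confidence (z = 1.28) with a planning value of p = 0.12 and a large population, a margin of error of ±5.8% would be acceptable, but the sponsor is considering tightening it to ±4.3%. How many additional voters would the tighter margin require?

At ±5.8%: n = 1.28² × 0.1056 / 0.058² ≈ 51.43 → 52.
At ±4.3%: n = 1.28² × 0.1056 / 0.043² ≈ 93.57 → 94.
Additional respondents: 94 − 52 = 42.

42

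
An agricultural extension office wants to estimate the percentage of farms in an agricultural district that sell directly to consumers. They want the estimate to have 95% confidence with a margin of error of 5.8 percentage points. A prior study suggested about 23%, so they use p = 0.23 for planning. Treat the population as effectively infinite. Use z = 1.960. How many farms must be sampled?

With p = 0.23, p(1−p) = 0.1771.
n = z²·p(1−p)/E² = 1.960² × 0.1771 / 0.058² = 3.8416 × 0.1771 / 0.003364 ≈ 202.24.
Rounding up gives n = 203.

203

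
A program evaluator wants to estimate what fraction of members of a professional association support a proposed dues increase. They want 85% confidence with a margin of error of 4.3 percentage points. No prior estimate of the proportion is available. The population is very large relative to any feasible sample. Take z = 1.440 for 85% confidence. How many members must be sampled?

281

With no prior estimate, use p = 0.5, giving p(1−p) = 0.25.
n = z²·p(1−p)/E² = 1.440² × 0.2500 / 0.043² = 2.0736 × 0.2500 / 0.001849 ≈ 280.37.
Rounding up gives n = 281.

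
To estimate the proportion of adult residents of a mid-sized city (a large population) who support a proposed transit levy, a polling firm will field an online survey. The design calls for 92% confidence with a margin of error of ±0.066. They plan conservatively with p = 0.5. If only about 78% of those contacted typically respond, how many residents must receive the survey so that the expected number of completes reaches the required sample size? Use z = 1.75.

226

Completed interviews needed: n₀ = 1.75² × 0.2500 / 0.066² ≈ 175.76 → 176.
At a 78% response rate, contacts needed = 176 / 0.78 ≈ 225.64 → 226.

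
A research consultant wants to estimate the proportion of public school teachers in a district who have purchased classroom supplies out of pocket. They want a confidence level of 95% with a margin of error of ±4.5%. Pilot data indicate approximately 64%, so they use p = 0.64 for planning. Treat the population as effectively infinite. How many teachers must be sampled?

For 95% confidence, z = 1.960.
With p = 0.64, p(1−p) = 0.2304.
n = z²·p(1−p)/E² = 1.960² × 0.2304 / 0.045² = 3.8416 × 0.2304 / 0.002025 ≈ 437.09.
Rounding up gives n = 438.

438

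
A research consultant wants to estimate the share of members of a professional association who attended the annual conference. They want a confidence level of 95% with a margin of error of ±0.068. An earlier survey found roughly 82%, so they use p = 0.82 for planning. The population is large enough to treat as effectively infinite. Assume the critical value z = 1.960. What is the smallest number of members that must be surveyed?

123

With p = 0.82, p(1−p) = 0.1476.
n = z²·p(1−p)/E² = 1.960² × 0.1476 / 0.068² = 3.8416 × 0.1476 / 0.004624 ≈ 122.63.
Rounding up gives n = 123.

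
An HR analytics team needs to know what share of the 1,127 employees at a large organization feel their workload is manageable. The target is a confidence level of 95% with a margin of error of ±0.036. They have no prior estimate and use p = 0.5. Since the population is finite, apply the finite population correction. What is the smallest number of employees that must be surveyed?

For 95% confidence, z = 1.960.
Unadjusted: n₀ = 1.960² × 0.50 × 0.50 / 0.036² ≈ 741.05, so n₀ = 742.
Finite population correction with N = 1,127: n = n₀ / (1 + (n₀−1)/N) = 742 / (1 + 741/1127) = 742 / 1.6575 ≈ 447.66.
Rounding up, n = 448.

448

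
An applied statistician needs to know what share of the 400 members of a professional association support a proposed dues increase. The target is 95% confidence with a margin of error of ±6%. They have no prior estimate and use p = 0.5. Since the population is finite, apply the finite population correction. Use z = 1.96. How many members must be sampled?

Unadjusted: n₀ = 1.96² × 0.50 × 0.50 / 0.060² ≈ 266.78, so n₀ = 267.
Finite population correction with N = 400: n = n₀ / (1 + (n₀−1)/N) = 267 / (1 + 266/400) = 267 / 1.6650 ≈ 160.36.
Rounding up, n = 161.

161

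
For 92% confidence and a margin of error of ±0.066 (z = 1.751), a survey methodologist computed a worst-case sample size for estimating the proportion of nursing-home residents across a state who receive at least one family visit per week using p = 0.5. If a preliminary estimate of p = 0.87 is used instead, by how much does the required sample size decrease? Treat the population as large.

96

Conservative (p = 0.5): n = 1.751² × 0.25 / 0.066² ≈ 175.96 → 176.
Using p = 0.87: p(1−p) = 0.1131, so n = 1.751² × 0.1131 / 0.066² ≈ 79.61 → 80.
Reduction: 176 − 80 = 96.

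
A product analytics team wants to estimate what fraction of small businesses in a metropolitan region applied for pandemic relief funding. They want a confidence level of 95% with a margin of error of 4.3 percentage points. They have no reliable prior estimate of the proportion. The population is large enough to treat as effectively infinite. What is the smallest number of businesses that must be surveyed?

For 95% confidence, z = 1.960.
With no prior estimate, use p = 0.5, giving p(1−p) = 0.25.
n = z²·p(1−p)/E² = 1.960² × 0.2500 / 0.043² = 3.8416 × 0.2500 / 0.001849 ≈ 519.42.
Rounding up gives n = 520.

520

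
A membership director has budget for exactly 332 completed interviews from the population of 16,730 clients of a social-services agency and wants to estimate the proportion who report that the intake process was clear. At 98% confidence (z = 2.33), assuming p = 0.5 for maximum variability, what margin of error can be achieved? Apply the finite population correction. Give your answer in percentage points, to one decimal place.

Finite-population factor: (N−n)/(N−1) = (16730−332)/(16730−1) = 0.9802.
SE(p̂) = √[p(1−p)/n · (N−n)/(N−1)] = √[0.2500/332 × 0.9802] = 0.02717.
E = z × SE = 2.33 × 0.02717 = 0.06330 ≈ 6.3 percentage points.

6.3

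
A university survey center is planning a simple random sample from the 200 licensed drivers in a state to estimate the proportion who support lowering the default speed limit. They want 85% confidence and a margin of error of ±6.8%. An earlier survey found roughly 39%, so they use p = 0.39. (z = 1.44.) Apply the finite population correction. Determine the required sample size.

70

Unadjusted: n₀ = 1.44² × 0.39 × 0.61 / 0.068² ≈ 106.68, so n₀ = 107.
Finite population correction with N = 200: n = n₀ / (1 + (n₀−1)/N) = 107 / (1 + 106/200) = 107 / 1.5300 ≈ 69.93.
Rounding up, n = 70.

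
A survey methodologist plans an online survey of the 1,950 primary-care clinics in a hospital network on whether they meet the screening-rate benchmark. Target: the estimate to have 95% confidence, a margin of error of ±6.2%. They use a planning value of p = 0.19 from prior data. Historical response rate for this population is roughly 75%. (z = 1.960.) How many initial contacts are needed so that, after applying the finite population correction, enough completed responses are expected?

191

Completed interviews needed (unadjusted): n₀ = 1.960² × 0.1539 / 0.062² ≈ 153.80 → 154.
FPC for N = 1,950: n = 154 / (1 + 153/1950) = 154 / 1.0785 ≈ 142.80 → 143.
At a 75% response rate, contacts needed = 143 / 0.75 ≈ 190.67 → 191.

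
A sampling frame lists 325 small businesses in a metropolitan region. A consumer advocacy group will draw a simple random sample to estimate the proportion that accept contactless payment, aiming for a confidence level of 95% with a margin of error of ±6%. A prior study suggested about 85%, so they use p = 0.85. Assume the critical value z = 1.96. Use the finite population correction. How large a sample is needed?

97

Unadjusted: n₀ = 1.96² × 0.85 × 0.15 / 0.060² ≈ 136.06, so n₀ = 137.
Finite population correction with N = 325: n = n₀ / (1 + (n₀−1)/N) = 137 / (1 + 136/325) = 137 / 1.4185 ≈ 96.58.
Rounding up, n = 97.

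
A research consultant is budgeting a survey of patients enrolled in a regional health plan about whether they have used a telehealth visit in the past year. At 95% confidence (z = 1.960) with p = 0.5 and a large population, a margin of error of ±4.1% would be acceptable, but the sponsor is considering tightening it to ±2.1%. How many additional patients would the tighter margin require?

1606

At ±4.1%: n = 1.960² × 0.2500 / 0.041² ≈ 571.33 → 572.
At ±2.1%: n = 1.960² × 0.2500 / 0.021² ≈ 2177.78 → 2178.
Additional respondents: 2178 − 572 = 1606.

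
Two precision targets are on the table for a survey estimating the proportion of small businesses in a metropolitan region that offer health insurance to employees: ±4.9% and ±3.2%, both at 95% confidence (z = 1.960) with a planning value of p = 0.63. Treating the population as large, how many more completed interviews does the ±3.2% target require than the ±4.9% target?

At ±4.9%: n = 1.960² × 0.2331 / 0.049² ≈ 372.96 → 373.
At ±3.2%: n = 1.960² × 0.2331 / 0.032² ≈ 874.49 → 875.
Additional respondents: 875 − 373 = 502.

502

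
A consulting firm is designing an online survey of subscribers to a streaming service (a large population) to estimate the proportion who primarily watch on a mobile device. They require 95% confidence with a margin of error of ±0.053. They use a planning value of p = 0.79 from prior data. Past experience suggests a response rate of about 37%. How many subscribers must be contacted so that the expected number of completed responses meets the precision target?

614

For 95% confidence, z = 1.960.
Completed interviews needed: n₀ = 1.960² × 0.1659 / 0.053² ≈ 226.89 → 227.
At a 37% response rate, contacts needed = 227 / 0.37 ≈ 613.51 → 614.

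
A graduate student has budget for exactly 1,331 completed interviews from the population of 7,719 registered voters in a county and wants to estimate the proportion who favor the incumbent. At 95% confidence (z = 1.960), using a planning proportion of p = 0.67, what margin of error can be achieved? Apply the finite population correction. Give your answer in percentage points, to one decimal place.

2.3

Finite-population factor: (N−n)/(N−1) = (7719−1331)/(7719−1) = 0.8277.
SE(p̂) = √[p(1−p)/n · (N−n)/(N−1)] = √[0.2211/1331 × 0.8277] = 0.01173.
E = z × SE = 1.960 × 0.01173 = 0.02298 ≈ 2.3 percentage points.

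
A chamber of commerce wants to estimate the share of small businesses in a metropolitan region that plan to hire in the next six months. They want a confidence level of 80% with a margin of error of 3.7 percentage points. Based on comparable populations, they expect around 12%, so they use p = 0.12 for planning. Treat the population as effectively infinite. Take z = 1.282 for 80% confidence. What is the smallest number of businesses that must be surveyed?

With p = 0.12, p(1−p) = 0.1056.
n = z²·p(1−p)/E² = 1.282² × 0.1056 / 0.037² = 1.6435 × 0.1056 / 0.001369 ≈ 126.78.
Rounding up gives n = 127.

127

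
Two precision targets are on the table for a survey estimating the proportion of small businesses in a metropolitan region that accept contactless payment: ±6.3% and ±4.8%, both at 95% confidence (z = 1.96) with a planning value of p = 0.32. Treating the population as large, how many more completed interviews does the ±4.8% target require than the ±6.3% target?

152

At ±6.3%: n = 1.96² × 0.2176 / 0.063² ≈ 210.62 → 211.
At ±4.8%: n = 1.96² × 0.2176 / 0.048² ≈ 362.82 → 363.
Additional respondents: 363 − 211 = 152.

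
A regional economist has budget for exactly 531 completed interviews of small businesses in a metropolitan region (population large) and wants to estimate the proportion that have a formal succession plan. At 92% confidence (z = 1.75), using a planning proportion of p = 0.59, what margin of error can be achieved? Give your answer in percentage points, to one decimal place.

SE(p̂) = √[p(1−p)/n] = √[0.2419/531] = 0.02134.
E = z × SE = 1.75 × 0.02134 = 0.03735, or 3.7 percentage points.

3.7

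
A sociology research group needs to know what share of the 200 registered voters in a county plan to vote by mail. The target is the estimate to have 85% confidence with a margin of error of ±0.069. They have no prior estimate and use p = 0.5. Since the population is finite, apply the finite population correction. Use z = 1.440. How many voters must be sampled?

Unadjusted: n₀ = 1.440² × 0.50 × 0.50 / 0.069² ≈ 108.88, so n₀ = 109.
Finite population correction with N = 200: n = n₀ / (1 + (n₀−1)/N) = 109 / (1 + 108/200) = 109 / 1.5400 ≈ 70.78.
Rounding up, n = 71.

71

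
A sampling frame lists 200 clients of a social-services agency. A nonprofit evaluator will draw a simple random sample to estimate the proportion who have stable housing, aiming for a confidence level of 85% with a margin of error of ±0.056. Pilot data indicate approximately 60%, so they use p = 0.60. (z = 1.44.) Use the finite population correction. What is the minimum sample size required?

Unadjusted: n₀ = 1.44² × 0.60 × 0.40 / 0.056² ≈ 158.69, so n₀ = 159.
Finite population correction with N = 200: n = n₀ / (1 + (n₀−1)/N) = 159 / (1 + 158/200) = 159 / 1.7900 ≈ 88.83.
Rounding up, n = 89.

89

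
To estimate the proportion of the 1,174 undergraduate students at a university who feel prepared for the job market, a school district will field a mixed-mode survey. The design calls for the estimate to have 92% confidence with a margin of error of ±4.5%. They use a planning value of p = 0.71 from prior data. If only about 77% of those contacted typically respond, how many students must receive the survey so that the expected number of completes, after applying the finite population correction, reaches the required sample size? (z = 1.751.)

321

Completed interviews needed (unadjusted): n₀ = 1.751² × 0.2059 / 0.045² ≈ 311.75 → 312.
FPC for N = 1,174: n = 312 / (1 + 311/1174) = 312 / 1.2649 ≈ 246.66 → 247.
At a 77% response rate, contacts needed = 247 / 0.77 ≈ 320.78 → 321.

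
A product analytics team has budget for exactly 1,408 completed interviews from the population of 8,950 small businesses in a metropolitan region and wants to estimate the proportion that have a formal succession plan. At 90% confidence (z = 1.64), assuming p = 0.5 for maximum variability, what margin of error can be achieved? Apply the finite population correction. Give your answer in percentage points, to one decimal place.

2.0

Finite-population factor: (N−n)/(N−1) = (8950−1408)/(8950−1) = 0.8428.
SE(p̂) = √[p(1−p)/n · (N−n)/(N−1)] = √[0.2500/1408 × 0.8428] = 0.01223.
E = z × SE = 1.64 × 0.01223 = 0.02006 ≈ 2.0 percentage points.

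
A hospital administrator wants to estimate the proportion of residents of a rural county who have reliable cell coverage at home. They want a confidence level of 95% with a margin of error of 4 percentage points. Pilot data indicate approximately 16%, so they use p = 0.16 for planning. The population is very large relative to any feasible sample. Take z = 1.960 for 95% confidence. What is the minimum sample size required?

323

With p = 0.16, p(1−p) = 0.1344.
n = z²·p(1−p)/E² = 1.960² × 0.1344 / 0.040² = 3.8416 × 0.1344 / 0.001600 ≈ 322.69.
Rounding up gives n = 323.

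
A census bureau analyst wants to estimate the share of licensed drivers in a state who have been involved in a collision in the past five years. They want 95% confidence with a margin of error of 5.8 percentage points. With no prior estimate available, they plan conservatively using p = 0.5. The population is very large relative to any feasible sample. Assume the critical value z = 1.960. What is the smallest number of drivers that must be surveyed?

286

With p = 0.5, p(1−p) = 0.25.
n = z²·p(1−p)/E² = 1.960² × 0.2500 / 0.058² = 3.8416 × 0.2500 / 0.003364 ≈ 285.49.
Rounding up gives n = 286.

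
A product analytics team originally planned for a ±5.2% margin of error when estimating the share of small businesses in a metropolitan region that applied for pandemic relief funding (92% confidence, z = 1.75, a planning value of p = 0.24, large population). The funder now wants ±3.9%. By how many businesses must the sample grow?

161

At ±5.2%: n = 1.75² × 0.1824 / 0.052² ≈ 206.58 → 207.
At ±3.9%: n = 1.75² × 0.1824 / 0.039² ≈ 367.26 → 368.
Additional respondents: 368 − 207 = 161.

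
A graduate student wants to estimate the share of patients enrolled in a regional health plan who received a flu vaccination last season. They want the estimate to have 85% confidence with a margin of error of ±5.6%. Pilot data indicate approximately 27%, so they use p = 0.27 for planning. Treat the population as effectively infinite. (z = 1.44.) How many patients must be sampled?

131

With p = 0.27, p(1−p) = 0.1971.
n = z²·p(1−p)/E² = 1.44² × 0.1971 / 0.056² = 2.0736 × 0.1971 / 0.003136 ≈ 130.33.
Rounding up gives n = 131.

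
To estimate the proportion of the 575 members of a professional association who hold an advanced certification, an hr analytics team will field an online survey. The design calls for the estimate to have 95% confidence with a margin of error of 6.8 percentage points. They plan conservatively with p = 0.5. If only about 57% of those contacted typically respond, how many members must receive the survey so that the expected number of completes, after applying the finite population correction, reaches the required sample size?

269

For 95% confidence, z = 1.96.
Completed interviews needed (unadjusted): n₀ = 1.96² × 0.2500 / 0.068² ≈ 207.70 → 208.
FPC for N = 575: n = 208 / (1 + 207/575) = 208 / 1.3600 ≈ 152.94 → 153.
At a 57% response rate, contacts needed = 153 / 0.57 ≈ 268.42 → 269.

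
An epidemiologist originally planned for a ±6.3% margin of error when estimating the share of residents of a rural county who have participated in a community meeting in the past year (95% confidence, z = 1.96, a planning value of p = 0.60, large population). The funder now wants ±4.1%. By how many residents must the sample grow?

316

At ±6.3%: n = 1.96² × 0.2400 / 0.063² ≈ 232.30 → 233.
At ±4.1%: n = 1.96² × 0.2400 / 0.041² ≈ 548.47 → 549.
Additional respondents: 549 − 233 = 316.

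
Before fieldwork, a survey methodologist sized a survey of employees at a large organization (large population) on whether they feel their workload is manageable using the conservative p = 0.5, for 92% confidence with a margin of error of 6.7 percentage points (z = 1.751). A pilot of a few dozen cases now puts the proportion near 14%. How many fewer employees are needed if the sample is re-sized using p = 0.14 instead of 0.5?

88

Conservative (p = 0.5): n = 1.751² × 0.25 / 0.067² ≈ 170.75 → 171.
Using p = 0.14: p(1−p) = 0.1204, so n = 1.751² × 0.1204 / 0.067² ≈ 82.23 → 83.
Reduction: 171 − 83 = 88.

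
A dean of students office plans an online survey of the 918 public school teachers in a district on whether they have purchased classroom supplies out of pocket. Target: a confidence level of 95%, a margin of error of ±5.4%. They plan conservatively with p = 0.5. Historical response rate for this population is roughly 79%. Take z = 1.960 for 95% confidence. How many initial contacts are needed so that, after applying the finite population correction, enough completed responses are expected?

Completed interviews needed (unadjusted): n₀ = 1.960² × 0.2500 / 0.054² ≈ 329.36 → 330.
FPC for N = 918: n = 330 / (1 + 329/918) = 330 / 1.3584 ≈ 242.94 → 243.
At a 79% response rate, contacts needed = 243 / 0.79 ≈ 307.59 → 308.

308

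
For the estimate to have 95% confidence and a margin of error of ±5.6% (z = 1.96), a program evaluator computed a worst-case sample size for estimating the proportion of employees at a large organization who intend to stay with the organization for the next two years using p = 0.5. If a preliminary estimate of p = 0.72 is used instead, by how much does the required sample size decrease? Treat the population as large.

60

Conservative (p = 0.5): n = 1.96² × 0.25 / 0.056² ≈ 306.25 → 307.
Using p = 0.72: p(1−p) = 0.2016, so n = 1.96² × 0.2016 / 0.056² ≈ 246.96 → 247.
Reduction: 307 − 247 = 60.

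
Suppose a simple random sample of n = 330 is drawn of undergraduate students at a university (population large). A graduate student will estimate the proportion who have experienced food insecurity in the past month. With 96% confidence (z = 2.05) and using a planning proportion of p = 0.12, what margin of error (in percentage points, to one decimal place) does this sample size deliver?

SE(p̂) = √[p(1−p)/n] = √[0.1056/330] = 0.01789.
E = z × SE = 2.05 × 0.01789 = 0.03667, or 3.7 percentage points.

3.7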